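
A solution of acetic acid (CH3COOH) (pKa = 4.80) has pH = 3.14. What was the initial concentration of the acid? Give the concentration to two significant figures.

C₀ = 3.4 × 10^-2 M

[H+] = 10^(-3.14) = 7.24 × 10^-4 M = x
Ka = 10^(−4.80) = 1.58 × 10^-5
Ka = x²/(C₀ − x) ⇒ C₀ = x + x²/Ka
C₀ = 7.24 × 10^-4 + (7.24 × 10^-4)²/(1.58 × 10^-5) = 3.39 × 10^-2 M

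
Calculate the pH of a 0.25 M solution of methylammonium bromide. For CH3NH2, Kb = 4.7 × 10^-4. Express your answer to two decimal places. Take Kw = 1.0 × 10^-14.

pH = 5.64

CH3NH3+ is the conjugate acid of the weak base CH3NH2.
Ka = Kw/Kb = 1.0×10^-14 / 4.7 × 10^-4 = 2.13 × 10^-11
Ka = [H+]²/(0.25 − [H+]) = 2.13 × 10^-11
Neglecting [H+] in the denominator: [H+] = √(2.13 × 10^-11 × 0.25) = 2.31 × 10^-6 M
([H+]/C₀ = 0.00092% < 5%, so the approximation holds.)
pH = −log(2.31 × 10^-6) = 5.64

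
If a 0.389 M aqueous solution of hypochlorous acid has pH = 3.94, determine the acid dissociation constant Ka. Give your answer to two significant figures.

Ka = 3.4 × 10^-8

[H+] = 10^(-3.94) = 1.15 × 10^-4 M
At equilibrium [HA] = 0.389 − 1.15 × 10^-4 = 3.89 × 10^-1 M
Ka = [H+][A-]/[HA] = (1.15 × 10^-4)² / 3.89 × 10^-1 = 3.4 × 10^-8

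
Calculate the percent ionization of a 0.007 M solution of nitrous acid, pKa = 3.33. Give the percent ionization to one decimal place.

22.7%

HNO2 ⇌ NO2- + H+; let x = [H+] at equilibrium.
Ka = 10^(−3.33) = 4.68 × 10^-4
Ka = x²/(C₀ − x); solving the quadratic gives x = 1.59 × 10^-3 M.
% ionization = x/C₀ × 100% = 1.59 × 10^-3/0.007 × 100% = 22.7%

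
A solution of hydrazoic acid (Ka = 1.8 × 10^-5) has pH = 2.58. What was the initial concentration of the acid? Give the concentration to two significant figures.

[H+] = 10^(-2.58) = 2.63 × 10^-3 M = x
Ka = x²/(C₀ − x) ⇒ C₀ = x + x²/Ka
C₀ = 2.63 × 10^-3 + (2.63 × 10^-3)²/(1.8 × 10^-5) = 3.87 × 10^-1 M

C₀ = 3.9 × 10^-1 M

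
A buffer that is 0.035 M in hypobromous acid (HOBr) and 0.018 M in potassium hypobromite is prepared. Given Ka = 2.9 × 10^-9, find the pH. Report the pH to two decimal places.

pH = 8.25

pKa = −log(2.9 × 10^-9) = 8.538
Using pH = pKa + log([base]/[acid]) with [base]/[acid] = 0.018/0.035:
pH = 8.538 + (-0.289) = 8.25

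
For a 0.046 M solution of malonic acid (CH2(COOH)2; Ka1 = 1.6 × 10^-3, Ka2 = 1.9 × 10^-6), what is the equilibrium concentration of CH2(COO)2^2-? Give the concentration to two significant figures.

1.9 × 10^-6 M

First ionization gives [H+] ≈ [CH2(COOH)COO-] = 7.82 × 10^-3 M.
Second step: Ka2 = [H+][CH2(COO)2^2-]/[CH2(COOH)COO-] ≈ [CH2(COO)2^2-] (since [H+] ≈ [CH2(COOH)COO-]).
So [CH2(COO)2^2-] ≈ Ka2.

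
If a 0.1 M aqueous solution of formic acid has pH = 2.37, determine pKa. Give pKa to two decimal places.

[H+] = 10^(-2.37) = 4.27 × 10^-3 M
At equilibrium [HA] = 0.1 − 4.27 × 10^-3 = 9.57 × 10^-2 M
Ka = [H+][A-]/[HA] = (4.27 × 10^-3)² / 9.57 × 10^-2 = 1.91 × 10^-4
pKa = -log(1.91 × 10^-4) = 3.72

pKa = 3.72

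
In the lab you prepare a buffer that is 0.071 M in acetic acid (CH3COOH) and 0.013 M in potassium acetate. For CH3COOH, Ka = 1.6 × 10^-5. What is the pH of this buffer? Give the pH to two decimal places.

pKa = −log(1.6 × 10^-5) = 4.796
pH = pKa + log([A⁻]/[HA]) = 4.796 + log(0.013/0.071)
pH = 4.796 + (-0.737) = 4.06

pH = 4.06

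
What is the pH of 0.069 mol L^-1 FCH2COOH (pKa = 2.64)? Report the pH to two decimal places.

pH = 1.94

FCH2COOH ⇌ FCH2COO- + H+
Ka = 10^(−2.64) = 2.29 × 10^-3
Ka = x²/(0.069 − x) = 2.29 × 10^-3
Here C₀/Ka ≈ 30.1, so the small-x approximation fails. Use the quadratic:
x = (−Ka + √(Ka² + 4·Ka·C₀))/2 = 1.15 × 10^-2 M
pH = −log(1.15 × 10^-2) = 1.94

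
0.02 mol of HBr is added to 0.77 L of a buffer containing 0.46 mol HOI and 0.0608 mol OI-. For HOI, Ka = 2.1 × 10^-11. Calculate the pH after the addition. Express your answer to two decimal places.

After neutralization: n(HOI) = 0.48 mol, n(OI-) = 0.0408 mol.
pKa = −log(2.1 × 10^-11) = 10.678
Henderson–Hasselbalch with mole ratio 0.0408/0.48: pH = 10.678 + (-1.071)

pH = 9.61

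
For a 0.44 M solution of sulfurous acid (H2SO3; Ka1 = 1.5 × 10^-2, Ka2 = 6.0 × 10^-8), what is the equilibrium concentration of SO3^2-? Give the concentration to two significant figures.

First ionization gives [H+] ≈ [HSO3-] = 7.41 × 10^-2 M.
Second step: Ka2 = [H+][SO3^2-]/[HSO3-] ≈ [SO3^2-] (since [H+] ≈ [HSO3-]).
So [SO3^2-] ≈ Ka2.

6.0 × 10^-8 M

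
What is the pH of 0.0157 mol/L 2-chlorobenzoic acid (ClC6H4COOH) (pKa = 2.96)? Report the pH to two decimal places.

ClC6H4COOH ⇌ ClC6H4COO- + H+
Ka = 10^(−2.96) = 1.10 × 10^-3
From the ICE table, Ka = x²/(0.0157 − x) = 1.10 × 10^-3.
x is not negligible relative to C₀; solve x² + 0.0011·x − 1.73e-05 = 0.
x = (−Ka + √(Ka² + 4·Ka·C₀))/2 = 3.64 × 10^-3 M
pH = −log[H+] = −log(3.64 × 10^-3) = 2.44

pH = 2.44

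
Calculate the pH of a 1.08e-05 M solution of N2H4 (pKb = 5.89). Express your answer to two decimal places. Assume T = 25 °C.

N2H4 + H2O ⇌ N2H5+ + OH-
Kb = 10^(−5.89) = 1.29 × 10^-6
Kb = [OH-]²/(1.08e-05 − [OH-]) = 1.29 × 10^-6
The 5% rule fails; solving [OH-]² + Kb·[OH-] − Kb·C₀ = 0 exactly:
[OH-] = (−Kb + √(Kb² + 4·Kb·C₀))/2 = 3.14 × 10^-6 M
pOH = 5.50, so pH = 14.00 − pOH = 8.50

pH = 8.50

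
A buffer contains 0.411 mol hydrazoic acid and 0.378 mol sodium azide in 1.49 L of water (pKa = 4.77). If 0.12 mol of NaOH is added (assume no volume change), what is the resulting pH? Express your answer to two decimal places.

pH = 5.00

OH- converts HN3 to N3-: HN3 → 0.291 mol, N3- → 0.498 mol.
Henderson–Hasselbalch with mole ratio 0.498/0.291: pH = 4.77 + (+0.233)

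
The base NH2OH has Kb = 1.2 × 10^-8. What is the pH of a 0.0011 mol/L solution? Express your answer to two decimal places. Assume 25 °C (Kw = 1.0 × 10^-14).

pH = 8.56

NH2OH + H2O ⇌ NH3OH+ + OH-
Let x = [OH-] at equilibrium. Kb = x²/(0.0011 − x).
Neglecting x in the denominator: x = √(1.2 × 10^-8 × 0.0011) = 3.63 × 10^-6 M
Check: 0.33% ionized — well under 5%, approximation valid.
pOH = 5.44, so pH = 14.00 − pOH = 8.56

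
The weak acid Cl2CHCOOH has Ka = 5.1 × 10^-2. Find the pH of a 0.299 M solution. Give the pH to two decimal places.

pH = 1.00

Cl2CHCOOH ⇌ Cl2CHCOO- + H+
From the ICE table, Ka = x²/(0.299 − x) = 5.1 × 10^-2.
x is not negligible relative to C₀; solve x² + 0.051·x − 0.0152 = 0.
x = (−Ka + √(Ka² + 4·Ka·C₀))/2 = 1.01 × 10^-1 M
pH = −log[H+] = −log(1.01 × 10^-1) = 1.00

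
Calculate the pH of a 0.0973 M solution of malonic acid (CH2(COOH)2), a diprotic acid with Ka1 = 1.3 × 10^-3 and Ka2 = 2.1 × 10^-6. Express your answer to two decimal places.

pH = 1.97

Ka1 ≫ Ka2, so treat the first dissociation as the only significant source of H+.
Ka1 = x²/(0.0973 − x) = 1.3 × 10^-3
Solving the quadratic: x = (−Ka1 + √(Ka1² + 4·Ka1·C₀))/2 = 1.06 × 10^-2 M
pH = −log(1.06 × 10^-2) = 1.97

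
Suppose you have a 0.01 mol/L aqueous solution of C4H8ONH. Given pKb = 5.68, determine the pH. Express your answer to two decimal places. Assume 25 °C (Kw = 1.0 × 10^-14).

pH = 10.16

C4H8ONH + H2O ⇌ C4H8ONH2+ + OH-
Kb = 10^(−5.68) = 2.09 × 10^-6
From the ICE table, Kb = x²/(0.01 − x) = 2.09 × 10^-6.
Neglecting x in the denominator: x = √(2.09 × 10^-6 × 0.01) = 1.45 × 10^-4 M
(x/C₀ = 1.4% < 5%, so the approximation holds.)
pOH = −log(1.45 × 10^-4) = 3.84; pH = 14.00 − 3.84 = 10.16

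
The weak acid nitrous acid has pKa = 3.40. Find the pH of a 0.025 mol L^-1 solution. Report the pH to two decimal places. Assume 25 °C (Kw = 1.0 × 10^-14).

HNO2 ⇌ NO2- + H+
Ka = 10^(−3.40) = 3.98 × 10^-4
Ka = [H+]²/(0.025 − [H+]) = 3.98 × 10^-4
The 5% rule fails; solving [H+]² + Ka·[H+] − Ka·C₀ = 0 exactly:
[H+] = [−0.000398 + √(0.000398² + 3.98e-05)]/2 = 2.96 × 10^-3 M
pH = −log[H+] = −log(2.96 × 10^-3) = 2.53

pH = 2.53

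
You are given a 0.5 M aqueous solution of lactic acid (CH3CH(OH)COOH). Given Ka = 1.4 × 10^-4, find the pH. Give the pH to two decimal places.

CH3CH(OH)COOH ⇌ CH3CH(OH)COO- + H+
From the ICE table, Ka = x²/(0.5 − x) = 1.4 × 10^-4.
Neglecting x in the denominator: x = √(1.4 × 10^-4 × 0.5) = 8.37 × 10^-3 M
pH = −log(8.37 × 10^-3) = 2.08

pH = 2.08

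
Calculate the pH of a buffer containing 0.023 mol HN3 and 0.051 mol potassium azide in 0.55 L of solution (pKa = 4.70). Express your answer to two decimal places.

pH = 5.05

Using pH = pKa + log([base]/[acid]) with [base]/[acid] = 0.051/0.023:
pH = 4.70 + (+0.346) = 5.05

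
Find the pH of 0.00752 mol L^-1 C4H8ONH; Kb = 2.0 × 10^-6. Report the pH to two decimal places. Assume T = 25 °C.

C4H8ONH + H2O ⇌ C4H8ONH2+ + OH-
From the ICE table, Kb = [OH-]²/(0.00752 − [OH-]) = 2.0 × 10^-6.
Neglecting [OH-] in the denominator: [OH-] = √(2.0 × 10^-6 × 0.00752) = 1.23 × 10^-4 M
([OH-]/C₀ = 1.6% < 5%, so the approximation holds.)
pOH = −log(1.23 × 10^-4) = 3.91; pH = 14.00 − 3.91 = 10.09

pH = 10.09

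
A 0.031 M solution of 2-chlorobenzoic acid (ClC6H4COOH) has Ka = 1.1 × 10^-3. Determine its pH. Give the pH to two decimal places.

pH = 2.27

ClC6H4COOH ⇌ ClC6H4COO- + H+
Ka = [H+]²/(0.031 − [H+]) = 1.1 × 10^-3
[H+] is not negligible relative to C₀; solve [H+]² + 0.0011·[H+] − 3.41e-05 = 0.
[H+] = (−Ka + √(Ka² + 4·Ka·C₀))/2 = 5.32 × 10^-3 M
pH = −log(5.32 × 10^-3) = 2.27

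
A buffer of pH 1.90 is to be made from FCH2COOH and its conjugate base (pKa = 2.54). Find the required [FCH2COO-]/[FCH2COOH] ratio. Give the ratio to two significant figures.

pH = pKa + log(r) ⇒ log(r) = 1.90 − 2.54 = -0.64
r = [FCH2COO-]/[FCH2COOH] = 10^(-0.64) = 0.229

ratio = 0.23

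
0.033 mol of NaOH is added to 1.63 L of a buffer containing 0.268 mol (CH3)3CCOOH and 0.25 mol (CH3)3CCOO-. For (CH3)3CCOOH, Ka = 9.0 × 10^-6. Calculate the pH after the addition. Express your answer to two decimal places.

pH = 5.13

After neutralization: n((CH3)3CCOOH) = 0.235 mol, n((CH3)3CCOO-) = 0.283 mol.
pKa = −log(9.0 × 10^-6) = 5.046
pH = pKa + log([A⁻]/[HA]) = 5.046 + log(0.283/0.235) = 5.046 +0.081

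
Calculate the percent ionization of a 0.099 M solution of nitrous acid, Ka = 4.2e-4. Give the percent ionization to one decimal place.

6.3%

HNO2 ⇌ NO2- + H+; let x = [H+] at equilibrium.
Ka = x²/(C₀ − x); solving the quadratic gives x = 6.24 × 10^-3 M.
% ionization = x/C₀ × 100% = 6.24 × 10^-3/0.099 × 100% = 6.3%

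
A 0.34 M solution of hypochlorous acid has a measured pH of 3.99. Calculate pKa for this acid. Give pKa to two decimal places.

[H+] = 10^(-3.99) = 1.02 × 10^-4 M
At equilibrium [HA] = 0.34 − 1.02 × 10^-4 = 3.40 × 10^-1 M
Ka = [H+][A-]/[HA] = (1.02 × 10^-4)² / 3.40 × 10^-1 = 3.06 × 10^-8
pKa = -log(3.06 × 10^-8) = 7.51

pKa = 7.51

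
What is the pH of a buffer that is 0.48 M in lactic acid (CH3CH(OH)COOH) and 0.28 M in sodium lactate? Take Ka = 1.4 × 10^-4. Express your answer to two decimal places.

pKa = −log(1.4 × 10^-4) = 3.854
Henderson–Hasselbalch: pH = pKa + log([CH3CH(OH)COO-]/[CH3CH(OH)COOH]) = 3.854 + log(0.28/0.48)
pH = 3.854 + (-0.234) = 3.62

pH = 3.62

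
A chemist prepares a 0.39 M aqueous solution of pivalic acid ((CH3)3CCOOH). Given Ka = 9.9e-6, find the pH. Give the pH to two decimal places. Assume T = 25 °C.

(CH3)3CCOOH ⇌ (CH3)3CCOO- + H+
Let x = [H+] at equilibrium. Ka = x²/(0.39 − x).
Neglecting x in the denominator: x = √(9.9 × 10^-6 × 0.39) = 1.96 × 10^-3 M
Check: 0.5% ionized — well under 5%, approximation valid.
pH = −log(1.96 × 10^-3) = 2.71

pH = 2.71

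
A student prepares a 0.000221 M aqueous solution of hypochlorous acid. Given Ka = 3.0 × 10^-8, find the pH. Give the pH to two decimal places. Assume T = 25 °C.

HOCl ⇌ OCl- + H+
Ka = [H+]²/(0.000221 − [H+]) = 3.0 × 10^-8
Neglecting [H+] in the denominator: [H+] = √(3.0 × 10^-8 × 0.000221) = 2.57 × 10^-6 M
pH = −log[H+] = −log(2.57 × 10^-6) = 5.59

pH = 5.59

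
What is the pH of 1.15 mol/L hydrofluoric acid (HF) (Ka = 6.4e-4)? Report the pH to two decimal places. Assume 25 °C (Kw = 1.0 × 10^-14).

pH = 1.57

HF ⇌ F- + H+
From the ICE table, Ka = x²/(1.15 − x) = 6.4 × 10^-4.
Since Ka ≪ C₀, x ≈ √(Ka·C₀) = 2.71 × 10^-2 M.
Check: 2.4% ionized — well under 5%, approximation valid.
pH = −log[H+] = −log(2.71 × 10^-2) = 1.57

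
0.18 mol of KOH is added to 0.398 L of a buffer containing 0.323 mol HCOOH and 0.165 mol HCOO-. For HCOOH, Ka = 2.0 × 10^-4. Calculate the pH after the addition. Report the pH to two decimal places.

After neutralization: n(HCOOH) = 0.143 mol, n(HCOO-) = 0.345 mol.
pKa = −log(2.0 × 10^-4) = 3.699
pH = pKa + log([A⁻]/[HA]) = 3.699 + log(0.345/0.143) = 3.699 +0.382

pH = 4.08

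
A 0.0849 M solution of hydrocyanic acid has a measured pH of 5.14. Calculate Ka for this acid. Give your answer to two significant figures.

Ka = 6.2 × 10^-10

[H+] = 10^(-5.14) = 7.24 × 10^-6 M
At equilibrium [HA] = 0.0849 − 7.24 × 10^-6 = 8.49 × 10^-2 M
Ka = [H+][A-]/[HA] = (7.24 × 10^-6)² / 8.49 × 10^-2 = 6.2 × 10^-10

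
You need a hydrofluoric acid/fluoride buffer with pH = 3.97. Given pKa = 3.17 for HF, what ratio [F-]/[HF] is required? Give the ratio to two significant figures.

ratio = 6.3

pH = pKa + log(r) ⇒ log(r) = 3.97 − 3.17 = +0.80
r = [F-]/[HF] = 10^(+0.80) = 6.31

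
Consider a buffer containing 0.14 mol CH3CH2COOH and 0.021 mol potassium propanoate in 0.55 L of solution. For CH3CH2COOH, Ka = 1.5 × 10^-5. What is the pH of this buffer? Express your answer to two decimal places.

pKa = −log(1.5 × 10^-5) = 4.824
Henderson–Hasselbalch: pH = pKa + log([CH3CH2COO-]/[CH3CH2COOH]) = 4.824 + log(0.021/0.14)
pH = 4.824 + (-0.824) = 4.00

pH = 4.00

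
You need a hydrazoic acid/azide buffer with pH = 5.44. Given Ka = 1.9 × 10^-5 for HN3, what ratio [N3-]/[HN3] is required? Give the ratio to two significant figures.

ratio = 5.2

pKa = -log(1.9 × 10^-5) = 4.721
pH = pKa + log(r) ⇒ log(r) = 5.44 − 4.721 = +0.719
r = [N3-]/[HN3] = 10^(+0.719) = 5.24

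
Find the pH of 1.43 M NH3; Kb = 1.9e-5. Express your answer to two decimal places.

NH3 + H2O ⇌ NH4+ + OH-
Kb = [OH-]²/(1.43 − [OH-]) = 1.9 × 10^-5
Neglecting [OH-] in the denominator: [OH-] = √(1.9 × 10^-5 × 1.43) = 5.21 × 10^-3 M
Check: 0.36% ionized — well under 5%, approximation valid.
pOH = −log(5.21 × 10^-3) = 2.28; pH = 14.00 − 2.28 = 11.72

pH = 11.72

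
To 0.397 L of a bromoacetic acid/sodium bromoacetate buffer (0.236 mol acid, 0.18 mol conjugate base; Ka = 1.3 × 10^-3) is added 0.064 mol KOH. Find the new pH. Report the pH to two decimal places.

pH = 3.04

OH- converts BrCH2COOH to BrCH2COO-: BrCH2COOH → 0.172 mol, BrCH2COO- → 0.244 mol.
pKa = −log(1.3 × 10^-3) = 2.886
pH = pKa + log([A⁻]/[HA]) = 2.886 + log(0.244/0.172) = 2.886 +0.152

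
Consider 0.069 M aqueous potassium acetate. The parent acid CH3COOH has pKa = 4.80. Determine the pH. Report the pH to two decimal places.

CH3COO- is the conjugate base of the weak acid CH3COOH.
Ka = 10^(−4.80) = 1.58 × 10^-5
Kb = Kw/Ka = 1.0×10^-14 / 1.58 × 10^-5 = 6.33 × 10^-10
From the ICE table, Kb = [OH-]²/(0.069 − [OH-]) = 6.33 × 10^-10.
Since Kb ≪ C₀, [OH-] ≈ √(Kb·C₀) = 6.61 × 10^-6 M.
([OH-]/C₀ = 0.0096% < 5%, so the approximation holds.)
pOH = −log(6.61 × 10^-6) = 5.18; pH = 14.00 − 5.18 = 8.82

pH = 8.82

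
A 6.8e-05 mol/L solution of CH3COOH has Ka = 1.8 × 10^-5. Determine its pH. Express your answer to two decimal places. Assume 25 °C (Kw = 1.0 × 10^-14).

pH = 4.57

CH3COOH ⇌ CH3COO- + H+
From the ICE table, Ka = [H+]²/(6.8e-05 − [H+]) = 1.8 × 10^-5.
[H+] is not negligible relative to C₀; solve [H+]² + 1.8e-05·[H+] − 1.22e-09 = 0.
[H+] = (−Ka + √(Ka² + 4·Ka·C₀))/2 = 2.71 × 10^-5 M
pH = −log(2.71 × 10^-5) = 4.57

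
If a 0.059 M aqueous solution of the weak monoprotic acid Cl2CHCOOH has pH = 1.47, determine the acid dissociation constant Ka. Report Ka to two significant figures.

Ka = 4.6 × 10^-2

[H+] = 10^(-1.47) = 3.39 × 10^-2 M
At equilibrium [HA] = 0.059 − 3.39 × 10^-2 = 2.51 × 10^-2 M
Ka = [H+][A-]/[HA] = (3.39 × 10^-2)² / 2.51 × 10^-2 = 4.6 × 10^-2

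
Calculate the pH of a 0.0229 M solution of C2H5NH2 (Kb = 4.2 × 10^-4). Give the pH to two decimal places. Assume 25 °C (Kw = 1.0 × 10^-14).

C2H5NH2 + H2O ⇌ C2H5NH3+ + OH-
Let x = [OH-] at equilibrium. Kb = x²/(0.0229 − x).
The 5% rule fails; solving x² + Kb·x − Kb·C₀ = 0 exactly:
x = [−0.00042 + √(0.00042² + 3.85e-05)]/2 = 2.90 × 10^-3 M
pOH = −log(2.90 × 10^-3) = 2.54; pH = 14.00 − 2.54 = 11.46

pH = 11.46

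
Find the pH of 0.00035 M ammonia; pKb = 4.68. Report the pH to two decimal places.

pH = 9.88

NH3 + H2O ⇌ NH4+ + OH-
Kb = 10^(−4.68) = 2.09 × 10^-5
Kb = x²/(0.00035 − x) = 2.09 × 10^-5
x is not negligible relative to C₀; solve x² + 2.09e-05·x − 7.31e-09 = 0.
x = [−2.09e-05 + √(2.09e-05² + 2.93e-08)]/2 = 7.57 × 10^-5 M
pOH = 4.12, so pH = 14.00 − pOH = 9.88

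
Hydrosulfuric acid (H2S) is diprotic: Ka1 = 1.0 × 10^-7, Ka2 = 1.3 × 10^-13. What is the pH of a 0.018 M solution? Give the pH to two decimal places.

Ka1 ≫ Ka2, so treat the first dissociation as the only significant source of H+.
Ka1 = x²/(0.018 − x) = 1.0 × 10^-7
x ≈ √(1.0 × 10^-7 × 0.018) = 4.24 × 10^-5 M
pH = −log(4.24 × 10^-5) = 4.37

pH = 4.37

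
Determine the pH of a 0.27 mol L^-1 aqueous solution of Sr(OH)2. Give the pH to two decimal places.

pH = 13.73

Sr(OH)2 is a strong base (each formula unit releases 2 OH-); [OH-] = 0.54 M.
pOH = -log(0.54) = 0.27
pH = 14.00 - 0.27 = 13.73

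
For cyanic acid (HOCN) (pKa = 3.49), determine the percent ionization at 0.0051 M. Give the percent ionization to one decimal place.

22.2%

HOCN ⇌ OCN- + H+; let x = [H+] at equilibrium.
Ka = 10^(−3.49) = 3.24 × 10^-4
Ka = x²/(C₀ − x); solving the quadratic gives x = 1.13 × 10^-3 M.
Fraction ionized = 1.13 × 10^-3 / 0.0051 = 0.2216 → 22.2%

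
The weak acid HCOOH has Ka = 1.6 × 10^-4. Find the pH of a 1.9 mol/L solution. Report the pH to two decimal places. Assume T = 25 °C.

HCOOH ⇌ HCOO- + H+
Ka = x²/(1.9 − x) = 1.6 × 10^-4
Neglecting x in the denominator: x = √(1.6 × 10^-4 × 1.9) = 1.74 × 10^-2 M
(x/C₀ = 0.92% < 5%, so the approximation holds.)
pH = −log[H+] = −log(1.74 × 10^-2) = 1.76

pH = 1.76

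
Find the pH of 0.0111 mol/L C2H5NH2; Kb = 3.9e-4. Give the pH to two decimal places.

pH = 11.28

C2H5NH2 + H2O ⇌ C2H5NH3+ + OH-
From the ICE table, Kb = [OH-]²/(0.0111 − [OH-]) = 3.9 × 10^-4.
[OH-] is not negligible relative to C₀; solve [OH-]² + 0.00039·[OH-] − 4.33e-06 = 0.
[OH-] = (−Kb + √(Kb² + 4·Kb·C₀))/2 = 1.89 × 10^-3 M
pOH = 2.72, so pH = 14.00 − pOH = 11.28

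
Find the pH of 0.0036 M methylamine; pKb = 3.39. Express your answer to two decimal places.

CH3NH2 + H2O ⇌ CH3NH3+ + OH-
Kb = 10^(−3.39) = 4.07 × 10^-4
From the ICE table, Kb = [OH-]²/(0.0036 − [OH-]) = 4.07 × 10^-4.
Here C₀/Kb ≈ 8.85, so the small-[OH-] approximation fails. Use the quadratic:
[OH-] = (−Kb + √(Kb² + 4·Kb·C₀))/2 = 1.02 × 10^-3 M
pOH = −log(1.02 × 10^-3) = 2.99; pH = 14.00 − 2.99 = 11.01

pH = 11.01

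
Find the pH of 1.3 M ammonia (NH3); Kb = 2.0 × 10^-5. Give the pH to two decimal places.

pH = 11.71

NH3 + H2O ⇌ NH4+ + OH-
Let x = [OH-] at equilibrium. Kb = x²/(1.3 − x).
Assume x ≪ 1.3: x ≈ √(2.0 × 10^-5 × 1.3) = 5.10 × 10^-3 M
(x/C₀ = 0.39% < 5%, so the approximation holds.)
pOH = −log(5.10 × 10^-3) = 2.29; pH = 14.00 − 2.29 = 11.71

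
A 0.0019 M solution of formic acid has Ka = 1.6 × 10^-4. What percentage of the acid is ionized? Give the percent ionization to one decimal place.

25.1%

HCOOH ⇌ HCOO- + H+; let x = [H+] at equilibrium.
Ka = x²/(C₀ − x); solving the quadratic gives x = 4.77 × 10^-4 M.
Fraction ionized = 4.77 × 10^-4 / 0.0019 = 0.2511 → 25.1%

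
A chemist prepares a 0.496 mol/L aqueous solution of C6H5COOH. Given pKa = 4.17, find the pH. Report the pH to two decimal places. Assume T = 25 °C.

pH = 2.24

C6H5COOH ⇌ C6H5COO- + H+
Ka = 10^(−4.17) = 6.76 × 10^-5
From the ICE table, Ka = x²/(0.496 − x) = 6.76 × 10^-5.
Assume x ≪ 0.496: x ≈ √(6.76 × 10^-5 × 0.496) = 5.79 × 10^-3 M
pH = −log(5.79 × 10^-3) = 2.24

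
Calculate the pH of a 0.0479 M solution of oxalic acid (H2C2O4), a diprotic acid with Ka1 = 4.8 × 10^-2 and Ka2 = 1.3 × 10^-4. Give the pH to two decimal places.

Since Ka1 ≫ Ka2, the first ionization dominates [H+].
Ka1 = x²/(0.0479 − x) = 4.8 × 10^-2
Solving the quadratic: x = (−Ka1 + √(Ka1² + 4·Ka1·C₀))/2 = 2.96 × 10^-2 M
pH = −log(2.96 × 10^-2) = 1.53

pH = 1.53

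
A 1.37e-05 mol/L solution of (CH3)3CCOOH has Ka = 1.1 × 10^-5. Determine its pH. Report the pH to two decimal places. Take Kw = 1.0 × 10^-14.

(CH3)3CCOOH ⇌ (CH3)3CCOO- + H+
Ka = x²/(1.37e-05 − x) = 1.1 × 10^-5
Here C₀/Ka ≈ 1.25, so the small-x approximation fails. Use the quadratic:
x = [−1.1e-05 + √(1.1e-05² + 6.03e-10)]/2 = 7.95 × 10^-6 M
pH = −log(7.95 × 10^-6) = 5.10

pH = 5.10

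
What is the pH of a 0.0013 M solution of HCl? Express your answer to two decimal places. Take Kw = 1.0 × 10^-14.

pH = 2.89

HCl is a strong acid and dissociates completely, so [H+] = 0.0013 M.
pH = -log(0.0013) = 2.89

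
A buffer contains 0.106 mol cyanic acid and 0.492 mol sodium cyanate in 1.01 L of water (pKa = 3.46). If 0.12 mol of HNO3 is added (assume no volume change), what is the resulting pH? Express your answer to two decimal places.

pH = 3.68

Added H+ converts OCN- to HOCN: HOCN → 0.226 mol, OCN- → 0.372 mol.
Henderson–Hasselbalch with mole ratio 0.372/0.226: pH = 3.46 + (+0.216)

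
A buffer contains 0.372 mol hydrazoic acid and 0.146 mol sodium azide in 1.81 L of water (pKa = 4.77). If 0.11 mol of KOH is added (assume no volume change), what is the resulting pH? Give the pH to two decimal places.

OH- converts HN3 to N3-: HN3 → 0.262 mol, N3- → 0.256 mol.
Henderson–Hasselbalch with mole ratio 0.256/0.262: pH = 4.77 + (-0.010)

pH = 4.76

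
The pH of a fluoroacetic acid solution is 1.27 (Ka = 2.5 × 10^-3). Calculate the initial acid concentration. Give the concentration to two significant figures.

[H+] = 10^(-1.27) = 5.37 × 10^-2 M = x
Ka = x²/(C₀ − x) ⇒ C₀ = x + x²/Ka
C₀ = 5.37 × 10^-2 + (5.37 × 10^-2)²/(2.5 × 10^-3) = 1.21 M

C₀ = 1.2 M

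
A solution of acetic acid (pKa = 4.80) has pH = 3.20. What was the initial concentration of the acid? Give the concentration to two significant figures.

[H+] = 10^(-3.20) = 6.31 × 10^-4 M = x
Ka = 10^(−4.80) = 1.58 × 10^-5
Ka = x²/(C₀ − x) ⇒ C₀ = x + x²/Ka
C₀ = 6.31 × 10^-4 + (6.31 × 10^-4)²/(1.58 × 10^-5) = 2.58 × 10^-2 M

C₀ = 2.6 × 10^-2 M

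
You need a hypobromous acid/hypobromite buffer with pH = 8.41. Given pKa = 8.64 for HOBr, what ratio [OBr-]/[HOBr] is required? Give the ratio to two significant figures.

ratio = 0.59

pH = pKa + log(r) ⇒ log(r) = 8.41 − 8.64 = -0.23
r = [OBr-]/[HOBr] = 10^(-0.23) = 0.589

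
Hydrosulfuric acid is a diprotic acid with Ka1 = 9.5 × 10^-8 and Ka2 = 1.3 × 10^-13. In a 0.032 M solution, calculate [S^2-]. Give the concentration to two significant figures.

First ionization gives [H+] ≈ [HS-] = 5.51 × 10^-5 M.
Second step: Ka2 = [H+][S^2-]/[HS-] ≈ [S^2-] (since [H+] ≈ [HS-]).
So [S^2-] ≈ Ka2.

1.3 × 10^-13 M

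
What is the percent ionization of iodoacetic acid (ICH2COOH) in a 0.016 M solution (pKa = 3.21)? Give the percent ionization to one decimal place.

17.8%

ICH2COOH ⇌ ICH2COO- + H+; let x = [H+] at equilibrium.
Ka = 10^(−3.21) = 6.17 × 10^-4
Ka = x²/(C₀ − x); solving the quadratic gives x = 2.85 × 10^-3 M.
% ionization = x/C₀ × 100% = 2.85 × 10^-3/0.016 × 100% = 17.8%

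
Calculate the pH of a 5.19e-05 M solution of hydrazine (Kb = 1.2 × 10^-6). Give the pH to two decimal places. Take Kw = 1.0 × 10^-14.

pH = 8.86

N2H4 + H2O ⇌ N2H5+ + OH-
From the ICE table, Kb = x²/(5.19e-05 − x) = 1.2 × 10^-6.
The 5% rule fails; solving x² + Kb·x − Kb·C₀ = 0 exactly:
x = (−Kb + √(Kb² + 4·Kb·C₀))/2 = 7.31 × 10^-6 M
pOH = 5.14, so pH = 14.00 − pOH = 8.86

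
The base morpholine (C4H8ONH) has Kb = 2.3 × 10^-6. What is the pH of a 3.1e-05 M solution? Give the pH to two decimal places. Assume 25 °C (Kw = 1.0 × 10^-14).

C4H8ONH + H2O ⇌ C4H8ONH2+ + OH-
From the ICE table, Kb = [OH-]²/(3.1e-05 − [OH-]) = 2.3 × 10^-6.
Here C₀/Kb ≈ 13.5, so the small-[OH-] approximation fails. Use the quadratic:
[OH-] = (−Kb + √(Kb² + 4·Kb·C₀))/2 = 7.37 × 10^-6 M
pOH = 5.13, so pH = 14.00 − pOH = 8.87

pH = 8.87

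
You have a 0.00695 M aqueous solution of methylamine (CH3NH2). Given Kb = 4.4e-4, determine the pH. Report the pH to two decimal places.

pH = 11.19

CH3NH2 + H2O ⇌ CH3NH3+ + OH-
Kb = x²/(0.00695 − x) = 4.4 × 10^-4
x is not negligible relative to C₀; solve x² + 0.00044·x − 3.06e-06 = 0.
x = (−Kb + √(Kb² + 4·Kb·C₀))/2 = 1.54 × 10^-3 M
pOH = 2.81, so pH = 14.00 − pOH = 11.19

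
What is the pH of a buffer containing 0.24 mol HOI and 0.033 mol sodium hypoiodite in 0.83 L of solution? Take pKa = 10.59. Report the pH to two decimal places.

pH = 9.73

Henderson–Hasselbalch: pH = pKa + log([OI-]/[HOI]) = 10.59 + log(0.033/0.24)
pH = 10.59 + (-0.862) = 9.73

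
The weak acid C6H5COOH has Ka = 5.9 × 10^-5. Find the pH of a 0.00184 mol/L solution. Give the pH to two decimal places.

C6H5COOH ⇌ C6H5COO- + H+
From the ICE table, Ka = [H+]²/(0.00184 − [H+]) = 5.9 × 10^-5.
The 5% rule fails; solving [H+]² + Ka·[H+] − Ka·C₀ = 0 exactly:
[H+] = (−Ka + √(Ka² + 4·Ka·C₀))/2 = 3.01 × 10^-4 M
pH = −log(3.01 × 10^-4) = 3.52

pH = 3.52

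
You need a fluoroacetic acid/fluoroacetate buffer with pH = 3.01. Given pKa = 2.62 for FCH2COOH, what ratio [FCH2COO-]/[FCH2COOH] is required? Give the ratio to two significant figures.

ratio = 2.5

pH = pKa + log(r) ⇒ log(r) = 3.01 − 2.62 = +0.39
r = [FCH2COO-]/[FCH2COOH] = 10^(+0.39) = 2.45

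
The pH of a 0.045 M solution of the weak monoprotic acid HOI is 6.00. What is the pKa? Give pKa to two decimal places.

[H+] = 10^(-6.00) = 1.00 × 10^-6 M
At equilibrium [HA] = 0.045 − 1.00 × 10^-6 = 4.50 × 10^-2 M
Ka = [H+][A-]/[HA] = (1.00 × 10^-6)² / 4.50 × 10^-2 = 2.22 × 10^-11
pKa = -log(2.22 × 10^-11) = 10.65

pKa = 10.65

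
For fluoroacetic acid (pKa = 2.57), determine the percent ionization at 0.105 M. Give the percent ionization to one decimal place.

14.8%

FCH2COOH ⇌ FCH2COO- + H+; let x = [H+] at equilibrium.
Ka = 10^(−2.57) = 2.69 × 10^-3
Solve x² + 0.00269x − 0.000282 = 0 → x = 1.55 × 10^-2 M
Fraction ionized = 1.55 × 10^-2 / 0.105 = 0.1476 → 14.8%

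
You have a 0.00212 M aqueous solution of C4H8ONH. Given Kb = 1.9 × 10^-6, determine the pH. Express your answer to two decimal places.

C4H8ONH + H2O ⇌ C4H8ONH2+ + OH-
Kb = [OH-]²/(0.00212 − [OH-]) = 1.9 × 10^-6
Neglecting [OH-] in the denominator: [OH-] = √(1.9 × 10^-6 × 0.00212) = 6.35 × 10^-5 M
Check: 3% ionized — well under 5%, approximation valid.
pOH = −log(6.35 × 10^-5) = 4.20; pH = 14.00 − 4.20 = 9.80

pH = 9.80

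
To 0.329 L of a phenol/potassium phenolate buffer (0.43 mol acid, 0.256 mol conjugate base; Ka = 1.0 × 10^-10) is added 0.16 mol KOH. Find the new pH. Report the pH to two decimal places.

After neutralization: n(C6H5OH) = 0.27 mol, n(C6H5O-) = 0.416 mol.
pKa = −log(1.0 × 10^-10) = 10.000
Henderson–Hasselbalch with mole ratio 0.416/0.27: pH = 10.000 + (+0.188)

pH = 10.19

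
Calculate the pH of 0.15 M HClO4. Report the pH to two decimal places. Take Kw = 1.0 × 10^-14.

HClO4 is a strong acid and dissociates completely, so [H+] = 0.15 M.
pH = -log(0.15) = 0.82

pH = 0.82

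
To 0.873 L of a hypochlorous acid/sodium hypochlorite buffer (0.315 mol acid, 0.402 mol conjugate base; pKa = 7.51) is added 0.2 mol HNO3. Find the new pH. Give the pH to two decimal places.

pH = 7.10

After neutralization: n(HOCl) = 0.515 mol, n(OCl-) = 0.202 mol.
pH = pKa + log(n_OCl-/n_HOCl) = 7.51 + log(0.202/0.515) = 7.51 + (-0.406)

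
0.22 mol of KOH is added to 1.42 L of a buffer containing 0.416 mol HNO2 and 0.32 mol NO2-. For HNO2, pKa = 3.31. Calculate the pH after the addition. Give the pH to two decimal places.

pH = 3.75

After neutralization: n(HNO2) = 0.196 mol, n(NO2-) = 0.54 mol.
Henderson–Hasselbalch with mole ratio 0.54/0.196: pH = 3.31 + (+0.440)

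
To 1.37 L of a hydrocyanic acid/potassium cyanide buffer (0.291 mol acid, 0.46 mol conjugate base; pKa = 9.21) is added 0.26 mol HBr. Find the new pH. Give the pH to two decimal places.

Added H+ converts CN- to HCN: HCN → 0.551 mol, CN- → 0.2 mol.
pH = pKa + log([A⁻]/[HA]) = 9.21 + log(0.2/0.551) = 9.21 -0.440

pH = 8.77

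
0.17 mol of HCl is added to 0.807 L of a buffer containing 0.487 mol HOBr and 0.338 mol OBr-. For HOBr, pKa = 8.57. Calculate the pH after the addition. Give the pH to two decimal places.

Added H+ converts OBr- to HOBr: HOBr → 0.657 mol, OBr- → 0.168 mol.
pH = pKa + log([A⁻]/[HA]) = 8.57 + log(0.168/0.657) = 8.57 -0.592

pH = 7.98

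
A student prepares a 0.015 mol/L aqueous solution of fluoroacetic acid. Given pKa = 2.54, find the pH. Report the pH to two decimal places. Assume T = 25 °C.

pH = 2.28

FCH2COOH ⇌ FCH2COO- + H+
Ka = 10^(−2.54) = 2.88 × 10^-3
From the ICE table, Ka = [H+]²/(0.015 − [H+]) = 2.88 × 10^-3.
The 5% rule fails; solving [H+]² + Ka·[H+] − Ka·C₀ = 0 exactly:
[H+] = (−Ka + √(Ka² + 4·Ka·C₀))/2 = 5.29 × 10^-3 M
pH = −log(5.29 × 10^-3) = 2.28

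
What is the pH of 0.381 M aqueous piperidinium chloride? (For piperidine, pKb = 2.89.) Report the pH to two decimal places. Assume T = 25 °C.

pH = 5.76

C5H10NH2+ is the conjugate acid of the weak base C5H10NH.
Kb = 10^(−2.89) = 1.29 × 10^-3
Ka = Kw/Kb = 1.0×10^-14 / 1.29 × 10^-3 = 7.75 × 10^-12
Let x = [H+] at equilibrium. Ka = x²/(0.381 − x).
Since Ka ≪ C₀, x ≈ √(Ka·C₀) = 1.72 × 10^-6 M.
(x/C₀ = 0.00045% < 5%, so the approximation holds.)
pH = −log[H+] = −log(1.72 × 10^-6) = 5.76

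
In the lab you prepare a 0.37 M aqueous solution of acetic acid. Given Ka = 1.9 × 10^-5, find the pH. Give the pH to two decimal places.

CH3COOH ⇌ CH3COO- + H+
Ka = x²/(0.37 − x) = 1.9 × 10^-5
Assume x ≪ 0.37: x ≈ √(1.9 × 10^-5 × 0.37) = 2.65 × 10^-3 M
pH = −log[H+] = −log(2.65 × 10^-3) = 2.58

pH = 2.58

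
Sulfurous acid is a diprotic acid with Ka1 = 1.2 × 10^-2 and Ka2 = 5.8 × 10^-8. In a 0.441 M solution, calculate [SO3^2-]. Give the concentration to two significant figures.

5.8 × 10^-8 M

First ionization gives [H+] ≈ [HSO3-] = 6.70 × 10^-2 M.
Second step: Ka2 = [H+][SO3^2-]/[HSO3-] ≈ [SO3^2-] (since [H+] ≈ [HSO3-]).
So [SO3^2-] ≈ Ka2.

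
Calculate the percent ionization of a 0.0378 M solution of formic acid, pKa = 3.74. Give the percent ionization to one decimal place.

HCOOH ⇌ HCOO- + H+; let x = [H+] at equilibrium.
Ka = 10^(−3.74) = 1.82 × 10^-4
Ka = x²/(C₀ − x); solving the quadratic gives x = 2.53 × 10^-3 M.
% ionization = x/C₀ × 100% = 2.53 × 10^-3/0.0378 × 100% = 6.7%

6.7%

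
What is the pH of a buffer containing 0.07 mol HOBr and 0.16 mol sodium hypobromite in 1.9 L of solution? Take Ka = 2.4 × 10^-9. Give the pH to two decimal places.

pKa = −log(2.4 × 10^-9) = 8.620
pH = pKa + log([A⁻]/[HA]) = 8.620 + log(0.16/0.07)
pH = 8.620 + (+0.359) = 8.98

pH = 8.98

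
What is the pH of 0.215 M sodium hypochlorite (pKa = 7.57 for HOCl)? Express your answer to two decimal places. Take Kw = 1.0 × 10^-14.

OCl- is the conjugate base of the weak acid HOCl.
Ka = 10^(−7.57) = 2.69 × 10^-8
Kb = Kw/Ka = 1.0×10^-14 / 2.69 × 10^-8 = 3.72 × 10^-7
Kb = [OH-]²/(0.215 − [OH-]) = 3.72 × 10^-7
Assume [OH-] ≪ 0.215: [OH-] ≈ √(3.72 × 10^-7 × 0.215) = 2.83 × 10^-4 M
Check: 0.13% ionized — well under 5%, approximation valid.
pOH = 3.55, so pH = 14.00 − pOH = 10.45

pH = 10.45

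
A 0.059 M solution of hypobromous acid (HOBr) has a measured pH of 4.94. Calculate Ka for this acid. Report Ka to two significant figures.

[H+] = 10^(-4.94) = 1.15 × 10^-5 M
At equilibrium [HA] = 0.059 − 1.15 × 10^-5 = 5.90 × 10^-2 M
Ka = [H+][A-]/[HA] = (1.15 × 10^-5)² / 5.90 × 10^-2 = 2.2 × 10^-9

Ka = 2.2 × 10^-9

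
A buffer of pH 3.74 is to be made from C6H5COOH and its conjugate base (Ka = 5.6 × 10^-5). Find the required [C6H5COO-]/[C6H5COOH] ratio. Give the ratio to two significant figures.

pKa = -log(5.6 × 10^-5) = 4.252
pH = pKa + log(r) ⇒ log(r) = 3.74 − 4.252 = -0.512
r = [C6H5COO-]/[C6H5COOH] = 10^(-0.512) = 0.308

ratio = 0.31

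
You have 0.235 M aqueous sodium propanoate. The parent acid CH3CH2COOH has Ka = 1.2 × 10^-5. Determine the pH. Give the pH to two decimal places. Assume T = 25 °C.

pH = 9.15

CH3CH2COO- is the conjugate base of the weak acid CH3CH2COOH.
Kb = Kw/Ka = 1.0×10^-14 / 1.2 × 10^-5 = 8.33 × 10^-10
From the ICE table, Kb = [OH-]²/(0.235 − [OH-]) = 8.33 × 10^-10.
Since Kb ≪ C₀, [OH-] ≈ √(Kb·C₀) = 1.40 × 10^-5 M.
Check: 0.006% ionized — well under 5%, approximation valid.
pOH = 4.85, so pH = 14.00 − pOH = 9.15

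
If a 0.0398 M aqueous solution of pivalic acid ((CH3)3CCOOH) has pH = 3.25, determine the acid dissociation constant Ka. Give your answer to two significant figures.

Ka = 8.1 × 10^-6

[H+] = 10^(-3.25) = 5.62 × 10^-4 M
At equilibrium [HA] = 0.0398 − 5.62 × 10^-4 = 3.92 × 10^-2 M
Ka = [H+][A-]/[HA] = (5.62 × 10^-4)² / 3.92 × 10^-2 = 8.1 × 10^-6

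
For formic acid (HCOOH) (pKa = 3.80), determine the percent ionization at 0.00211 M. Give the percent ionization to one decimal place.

HCOOH ⇌ HCOO- + H+; let x = [H+] at equilibrium.
Ka = 10^(−3.80) = 1.58 × 10^-4
Ka = x²/(C₀ − x); solving the quadratic gives x = 5.04 × 10^-4 M.
Fraction ionized = 5.04 × 10^-4 / 0.00211 = 0.2389 → 23.9%

23.9%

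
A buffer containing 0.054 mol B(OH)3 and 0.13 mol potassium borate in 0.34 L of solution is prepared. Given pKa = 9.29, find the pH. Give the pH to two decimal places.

Using pH = pKa + log([base]/[acid]) with [base]/[acid] = 0.13/0.054:
pH = 9.29 + (+0.382) = 9.67

pH = 9.67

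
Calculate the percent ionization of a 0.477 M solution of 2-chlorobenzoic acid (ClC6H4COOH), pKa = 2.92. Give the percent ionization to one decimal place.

4.9%

ClC6H4COOH ⇌ ClC6H4COO- + H+; let x = [H+] at equilibrium.
Ka = 10^(−2.92) = 1.20 × 10^-3
Solve x² + 0.0012x − 0.000572 = 0 → x = 2.33 × 10^-2 M
Fraction ionized = 2.33 × 10^-2 / 0.477 = 0.0488 → 4.9%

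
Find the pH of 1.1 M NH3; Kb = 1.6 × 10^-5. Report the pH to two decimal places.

NH3 + H2O ⇌ NH4+ + OH-
From the ICE table, Kb = x²/(1.1 − x) = 1.6 × 10^-5.
Assume x ≪ 1.1: x ≈ √(1.6 × 10^-5 × 1.1) = 4.20 × 10^-3 M
Check: 0.38% ionized — well under 5%, approximation valid.
pOH = 2.38, so pH = 14.00 − pOH = 11.62

pH = 11.62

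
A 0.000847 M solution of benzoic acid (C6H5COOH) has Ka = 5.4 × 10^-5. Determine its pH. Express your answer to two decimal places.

C6H5COOH ⇌ C6H5COO- + H+
From the ICE table, Ka = [H+]²/(0.000847 − [H+]) = 5.4 × 10^-5.
The 5% rule fails; solving [H+]² + Ka·[H+] − Ka·C₀ = 0 exactly:
[H+] = [−5.4e-05 + √(5.4e-05² + 1.83e-07)]/2 = 1.89 × 10^-4 M
pH = −log[H+] = −log(1.89 × 10^-4) = 3.72

pH = 3.72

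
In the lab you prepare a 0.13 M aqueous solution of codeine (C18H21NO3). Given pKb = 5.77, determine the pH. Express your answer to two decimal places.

pH = 10.67

C18H21NO3 + H2O ⇌ C18H22NO3+ + OH-
Kb = 10^(−5.77) = 1.70 × 10^-6
Let x = [OH-] at equilibrium. Kb = x²/(0.13 − x).
Neglecting x in the denominator: x = √(1.70 × 10^-6 × 0.13) = 4.70 × 10^-4 M
pOH = 3.33, so pH = 14.00 − pOH = 10.67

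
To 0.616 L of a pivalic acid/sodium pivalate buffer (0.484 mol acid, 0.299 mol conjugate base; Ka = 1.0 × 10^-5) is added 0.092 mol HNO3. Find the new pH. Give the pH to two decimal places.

pH = 4.56

Added H+ converts (CH3)3CCOO- to (CH3)3CCOOH: (CH3)3CCOOH → 0.576 mol, (CH3)3CCOO- → 0.207 mol.
pKa = −log(1.0 × 10^-5) = 5.000
pH = pKa + log([A⁻]/[HA]) = 5.000 + log(0.207/0.576) = 5.000 -0.444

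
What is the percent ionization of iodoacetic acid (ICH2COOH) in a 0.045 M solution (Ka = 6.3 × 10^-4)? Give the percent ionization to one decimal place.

ICH2COOH ⇌ ICH2COO- + H+; let x = [H+] at equilibrium.
Ka = x²/(C₀ − x); solving the quadratic gives x = 5.02 × 10^-3 M.
% ionization = x/C₀ × 100% = 5.02 × 10^-3/0.045 × 100% = 11.2%

11.2%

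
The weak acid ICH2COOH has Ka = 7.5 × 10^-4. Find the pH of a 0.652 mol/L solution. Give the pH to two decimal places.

pH = 1.66

ICH2COOH ⇌ ICH2COO- + H+
From the ICE table, Ka = [H+]²/(0.652 − [H+]) = 7.5 × 10^-4.
Since Ka ≪ C₀, [H+] ≈ √(Ka·C₀) = 2.21 × 10^-2 M.
pH = −log(2.21 × 10^-2) = 1.66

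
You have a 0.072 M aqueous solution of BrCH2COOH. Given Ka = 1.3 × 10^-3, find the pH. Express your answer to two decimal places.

pH = 2.04

BrCH2COOH ⇌ BrCH2COO- + H+
Ka = [H+]²/(0.072 − [H+]) = 1.3 × 10^-3
The 5% rule fails; solving [H+]² + Ka·[H+] − Ka·C₀ = 0 exactly:
[H+] = [−0.0013 + √(0.0013² + 0.000374)]/2 = 9.05 × 10^-3 M
pH = −log[H+] = −log(9.05 × 10^-3) = 2.04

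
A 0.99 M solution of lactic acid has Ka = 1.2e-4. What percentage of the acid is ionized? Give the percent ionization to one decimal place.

1.1%

CH3CH(OH)COOH ⇌ CH3CH(OH)COO- + H+; let x = [H+] at equilibrium.
x ≈ √(Ka·C₀) = √(1.2 × 10^-4 × 0.99) = 1.09 × 10^-2 M
Fraction ionized = 1.09 × 10^-2 / 0.99 = 0.0110 → 1.1%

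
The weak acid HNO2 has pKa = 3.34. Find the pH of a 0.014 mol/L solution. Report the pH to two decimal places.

pH = 2.64

HNO2 ⇌ NO2- + H+
Ka = 10^(−3.34) = 4.57 × 10^-4
From the ICE table, Ka = x²/(0.014 − x) = 4.57 × 10^-4.
Here C₀/Ka ≈ 30.6, so the small-x approximation fails. Use the quadratic:
x = (−Ka + √(Ka² + 4·Ka·C₀))/2 = 2.31 × 10^-3 M
pH = −log[H+] = −log(2.31 × 10^-3) = 2.64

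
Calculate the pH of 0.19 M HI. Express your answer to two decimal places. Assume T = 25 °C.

pH = 0.72

HI is a strong acid and dissociates completely, so [H+] = 0.19 M.
pH = -log(0.19) = 0.72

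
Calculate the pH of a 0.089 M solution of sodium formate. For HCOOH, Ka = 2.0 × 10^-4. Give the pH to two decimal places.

pH = 8.32

HCOO- is the conjugate base of the weak acid HCOOH.
Kb = Kw/Ka = 1.0×10^-14 / 2.0 × 10^-4 = 5.00 × 10^-11
From the ICE table, Kb = [OH-]²/(0.089 − [OH-]) = 5.00 × 10^-11.
Assume [OH-] ≪ 0.089: [OH-] ≈ √(5.00 × 10^-11 × 0.089) = 2.11 × 10^-6 M
pOH = −log(2.11 × 10^-6) = 5.68; pH = 14.00 − 5.68 = 8.32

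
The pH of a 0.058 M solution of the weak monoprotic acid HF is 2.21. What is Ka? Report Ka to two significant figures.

Ka = 7.3 × 10^-4

[H+] = 10^(-2.21) = 6.17 × 10^-3 M
At equilibrium [HA] = 0.058 − 6.17 × 10^-3 = 5.18 × 10^-2 M
Ka = [H+][A-]/[HA] = (6.17 × 10^-3)² / 5.18 × 10^-2 = 7.3 × 10^-4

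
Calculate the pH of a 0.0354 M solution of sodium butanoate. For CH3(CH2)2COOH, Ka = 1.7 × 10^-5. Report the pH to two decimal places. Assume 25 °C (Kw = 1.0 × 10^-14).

pH = 8.66

CH3(CH2)2COO- is the conjugate base of the weak acid CH3(CH2)2COOH.
Kb = Kw/Ka = 1.0×10^-14 / 1.7 × 10^-5 = 5.88 × 10^-10
Let x = [OH-] at equilibrium. Kb = x²/(0.0354 − x).
Neglecting x in the denominator: x = √(5.88 × 10^-10 × 0.0354) = 4.56 × 10^-6 M
(x/C₀ = 0.013% < 5%, so the approximation holds.)
pOH = −log(4.56 × 10^-6) = 5.34; pH = 14.00 − 5.34 = 8.66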